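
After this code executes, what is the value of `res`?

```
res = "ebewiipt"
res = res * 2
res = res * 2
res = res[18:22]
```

'ewii'

repeat ×2 → 'ebewiiptebewiipt'
repeat ×2 → 'ebewiiptebewiiptebewiiptebewiipt'
slice [18:22] → 'ewii'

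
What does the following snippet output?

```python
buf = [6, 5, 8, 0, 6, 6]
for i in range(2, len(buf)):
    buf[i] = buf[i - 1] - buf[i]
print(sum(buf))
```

-19

i=2: buf[2] = 5-8 = -3 → [6, 5, -3, 0, 6, 6]
i=3: buf[3] = (-3)-0 = -3 → [6, 5, -3, -3, 6, 6]
i=4: buf[4] = (-3)-6 = -9 → [6, 5, -3, -3, -9, 6]
i=5: buf[5] = (-9)-6 = -15 → [6, 5, -3, -3, -9, -15]
sum = -19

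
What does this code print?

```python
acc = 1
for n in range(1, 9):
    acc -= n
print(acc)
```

n=1: acc = 1-1 = 0
n=2: acc = 0-2 = -2
n=3: acc = (-2)-3 = -5
n=4: acc = (-5)-4 = -9
n=5: acc = (-9)-5 = -14
n=6: acc = (-14)-6 = -20
n=7: acc = (-20)-7 = -27
n=8: acc = (-27)-8 = -35

-35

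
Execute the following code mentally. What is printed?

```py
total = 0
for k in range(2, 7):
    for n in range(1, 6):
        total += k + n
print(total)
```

k=2,n=1: total = 0+3 = 3
k=2,n=2: total = 3+4 = 7
k=2,n=3: total = 7+5 = 12
k=2,n=4: total = 12+6 = 18
k=2,n=5: total = 18+7 = 25
k=3,n=1: total = 25+4 = 29
k=3,n=2: total = 29+5 = 34
k=3,n=3: total = 34+6 = 40
k=3,n=4: total = 40+7 = 47
k=3,n=5: total = 47+8 = 55
k=4,n=1: total = 55+5 = 60
k=4,n=2: total = 60+6 = 66
k=4,n=3: total = 66+7 = 73
k=4,n=4: total = 73+8 = 81
k=4,n=5: total = 81+9 = 90
k=5,n=1: total = 90+6 = 96
k=5,n=2: total = 96+7 = 103
k=5,n=3: total = 103+8 = 111
k=5,n=4: total = 111+9 = 120
k=5,n=5: total = 120+10 = 130
k=6,n=1: total = 130+7 = 137
k=6,n=2: total = 137+8 = 145
k=6,n=3: total = 145+9 = 154
k=6,n=4: total = 154+10 = 164
k=6,n=5: total = 164+11 = 175

175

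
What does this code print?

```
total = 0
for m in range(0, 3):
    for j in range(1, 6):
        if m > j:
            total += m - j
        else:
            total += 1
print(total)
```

15

m=0,j=1: not 0>1, total = 0+1 = 1
m=0,j=2: not 0>2, total = 1+1 = 2
m=0,j=3: not 0>3, total = 2+1 = 3
m=0,j=4: not 0>4, total = 3+1 = 4
m=0,j=5: not 0>5, total = 4+1 = 5
m=1,j=1: not 1>1, total = 5+1 = 6
m=1,j=2: not 1>2, total = 6+1 = 7
m=1,j=3: not 1>3, total = 7+1 = 8
m=1,j=4: not 1>4, total = 8+1 = 9
m=1,j=5: not 1>5, total = 9+1 = 10
m=2,j=1: 2>1, total = 10+1 = 11
m=2,j=2: not 2>2, total = 11+1 = 12
m=2,j=3: not 2>3, total = 12+1 = 13
m=2,j=4: not 2>4, total = 13+1 = 14
m=2,j=5: not 2>5, total = 14+1 = 15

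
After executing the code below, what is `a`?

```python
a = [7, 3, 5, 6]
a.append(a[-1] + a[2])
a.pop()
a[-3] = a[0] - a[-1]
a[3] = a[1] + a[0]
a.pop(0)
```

append a[-1]+a[2] = 6+5 = 11 → [7, 3, 5, 6, 11]
pop() removes 11 → [7, 3, 5, 6]
a[-3] = a[0]-a[-1] = 7-6 = 1 → [7, 1, 5, 6]
a[3] = a[1]+a[0] = 1+7 = 8 → [7, 1, 5, 8]
pop(0) removes 7 → [1, 5, 8]

[1, 5, 8]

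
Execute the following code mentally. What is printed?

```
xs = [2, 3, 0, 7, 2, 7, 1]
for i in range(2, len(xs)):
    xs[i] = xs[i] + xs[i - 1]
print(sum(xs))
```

69

i=2: xs[2] = 0+3 = 3 → [2, 3, 3, 7, 2, 7, 1]
i=3: xs[3] = 7+3 = 10 → [2, 3, 3, 10, 2, 7, 1]
i=4: xs[4] = 2+10 = 12 → [2, 3, 3, 10, 12, 7, 1]
i=5: xs[5] = 7+12 = 19 → [2, 3, 3, 10, 12, 19, 1]
i=6: xs[6] = 1+19 = 20 → [2, 3, 3, 10, 12, 19, 20]
sum = 69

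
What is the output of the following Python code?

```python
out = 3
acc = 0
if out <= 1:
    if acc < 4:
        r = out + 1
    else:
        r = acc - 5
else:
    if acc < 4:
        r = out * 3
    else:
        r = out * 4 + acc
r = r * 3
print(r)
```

out=3, acc=0
out <= 1 is False; acc < 4 is True
→ r = out * 3 = 9
r = 9*3 = 27

27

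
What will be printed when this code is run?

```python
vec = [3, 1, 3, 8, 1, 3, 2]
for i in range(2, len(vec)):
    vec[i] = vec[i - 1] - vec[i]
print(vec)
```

[3, 1, -2, -10, -11, -14, -16]

i=2: vec[2] = 1-3 = -2 → [3, 1, -2, 8, 1, 3, 2]
i=3: vec[3] = (-2)-8 = -10 → [3, 1, -2, -10, 1, 3, 2]
i=4: vec[4] = (-10)-1 = -11 → [3, 1, -2, -10, -11, 3, 2]
i=5: vec[5] = (-11)-3 = -14 → [3, 1, -2, -10, -11, -14, 2]
i=6: vec[6] = (-14)-2 = -16 → [3, 1, -2, -10, -11, -14, -16]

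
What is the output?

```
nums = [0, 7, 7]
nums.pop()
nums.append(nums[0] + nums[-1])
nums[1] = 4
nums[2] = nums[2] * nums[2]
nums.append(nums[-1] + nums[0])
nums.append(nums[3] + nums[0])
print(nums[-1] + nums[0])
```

pop() removes 7 → [0, 7]
append nums[0]+nums[-1] = 0+7 = 7 → [0, 7, 7]
nums[1] = 4 → [0, 4, 7]
nums[2] = nums[2]*nums[2] = 7*7 = 49 → [0, 4, 49]
append nums[-1]+nums[0] = 49+0 = 49 → [0, 4, 49, 49]
append nums[3]+nums[0] = 49+0 = 49 → [0, 4, 49, 49, 49]
nums[-1]+nums[0] = 49+0 = 49

49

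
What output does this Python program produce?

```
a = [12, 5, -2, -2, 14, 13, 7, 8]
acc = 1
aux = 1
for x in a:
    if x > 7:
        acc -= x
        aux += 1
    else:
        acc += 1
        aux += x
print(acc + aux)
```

x=12: >7, acc = 1-12 = -11; aux=2
x=5: not >7, acc = (-11)+1 = -10; aux=7
x=-2: not >7, acc = (-10)+1 = -9; aux=5
x=-2: not >7, acc = (-9)+1 = -8; aux=3
x=14: >7, acc = (-8)-14 = -22; aux=4
x=13: >7, acc = (-22)-13 = -35; aux=5
x=7: not >7, acc = (-35)+1 = -34; aux=12
x=8: >7, acc = (-34)-8 = -42; aux=13
acc+aux = (-42)+13 = -29

-29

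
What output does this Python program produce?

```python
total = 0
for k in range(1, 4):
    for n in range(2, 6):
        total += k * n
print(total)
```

84

k=1,n=2: total = 0+2 = 2
k=1,n=3: total = 2+3 = 5
k=1,n=4: total = 5+4 = 9
k=1,n=5: total = 9+5 = 14
k=2,n=2: total = 14+4 = 18
k=2,n=3: total = 18+6 = 24
k=2,n=4: total = 24+8 = 32
k=2,n=5: total = 32+10 = 42
k=3,n=2: total = 42+6 = 48
k=3,n=3: total = 48+9 = 57
k=3,n=4: total = 57+12 = 69
k=3,n=5: total = 69+15 = 84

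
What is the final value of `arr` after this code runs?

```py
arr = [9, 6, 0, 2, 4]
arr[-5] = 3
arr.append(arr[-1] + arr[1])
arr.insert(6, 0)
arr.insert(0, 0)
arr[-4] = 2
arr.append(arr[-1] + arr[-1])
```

arr[-5] = 3 → [3, 6, 0, 2, 4]
append arr[-1]+arr[1] = 4+6 = 10 → [3, 6, 0, 2, 4, 10]
insert 0 at 6 → [3, 6, 0, 2, 4, 10, 0]
insert 0 at 0 → [0, 3, 6, 0, 2, 4, 10, 0]
arr[-4] = 2 → [0, 3, 6, 0, 2, 4, 10, 0]
append arr[-1]+arr[-1] = 0+0 = 0 → [0, 3, 6, 0, 2, 4, 10, 0, 0]

[0, 3, 6, 0, 2, 4, 10, 0, 0]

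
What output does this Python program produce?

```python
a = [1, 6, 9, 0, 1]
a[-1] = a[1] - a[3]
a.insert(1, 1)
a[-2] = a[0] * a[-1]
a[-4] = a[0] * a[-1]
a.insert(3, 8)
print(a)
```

a[-1] = a[1]-a[3] = 6-0 = 6 → [1, 6, 9, 0, 6]
insert 1 at 1 → [1, 1, 6, 9, 0, 6]
a[-2] = a[0]*a[-1] = 1*6 = 6 → [1, 1, 6, 9, 6, 6]
a[-4] = a[0]*a[-1] = 1*6 = 6 → [1, 1, 6, 9, 6, 6]
insert 8 at 3 → [1, 1, 6, 8, 9, 6, 6]

[1, 1, 6, 8, 9, 6, 6]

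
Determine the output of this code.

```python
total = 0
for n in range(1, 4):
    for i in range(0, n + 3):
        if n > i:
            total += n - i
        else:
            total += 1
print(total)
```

19

n=1,i=0: 1>0, total = 0+1 = 1
n=1,i=1: not 1>1, total = 1+1 = 2
n=1,i=2: not 1>2, total = 2+1 = 3
n=1,i=3: not 1>3, total = 3+1 = 4
n=2,i=0: 2>0, total = 4+2 = 6
n=2,i=1: 2>1, total = 6+1 = 7
n=2,i=2: not 2>2, total = 7+1 = 8
n=2,i=3: not 2>3, total = 8+1 = 9
n=2,i=4: not 2>4, total = 9+1 = 10
n=3,i=0: 3>0, total = 10+3 = 13
n=3,i=1: 3>1, total = 13+2 = 15
n=3,i=2: 3>2, total = 15+1 = 16
n=3,i=3: not 3>3, total = 16+1 = 17
n=3,i=4: not 3>4, total = 17+1 = 18
n=3,i=5: not 3>5, total = 18+1 = 19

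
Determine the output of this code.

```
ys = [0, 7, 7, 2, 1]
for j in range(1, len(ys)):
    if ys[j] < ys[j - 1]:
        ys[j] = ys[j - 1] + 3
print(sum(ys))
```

37

j=1: 7>=0, unchanged → [0, 7, 7, 2, 1]
j=2: 7>=7, unchanged → [0, 7, 7, 2, 1]
j=3: 2<7, ys[3] = 7+3 = 10 → [0, 7, 7, 10, 1]
j=4: 1<10, ys[4] = 10+3 = 13 → [0, 7, 7, 10, 13]
sum = 37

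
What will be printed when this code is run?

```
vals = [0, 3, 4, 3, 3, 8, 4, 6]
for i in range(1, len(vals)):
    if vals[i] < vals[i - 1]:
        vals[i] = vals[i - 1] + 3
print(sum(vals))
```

72

i=1: 3>=0, unchanged → [0, 3, 4, 3, 3, 8, 4, 6]
i=2: 4>=3, unchanged → [0, 3, 4, 3, 3, 8, 4, 6]
i=3: 3<4, vals[3] = 4+3 = 7 → [0, 3, 4, 7, 3, 8, 4, 6]
i=4: 3<7, vals[4] = 7+3 = 10 → [0, 3, 4, 7, 10, 8, 4, 6]
i=5: 8<10, vals[5] = 10+3 = 13 → [0, 3, 4, 7, 10, 13, 4, 6]
i=6: 4<13, vals[6] = 13+3 = 16 → [0, 3, 4, 7, 10, 13, 16, 6]
i=7: 6<16, vals[7] = 16+3 = 19 → [0, 3, 4, 7, 10, 13, 16, 19]
sum = 72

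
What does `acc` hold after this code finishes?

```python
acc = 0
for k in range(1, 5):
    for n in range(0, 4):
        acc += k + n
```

64

k=1,n=0: acc = 0+1 = 1
k=1,n=1: acc = 1+2 = 3
k=1,n=2: acc = 3+3 = 6
k=1,n=3: acc = 6+4 = 10
k=2,n=0: acc = 10+2 = 12
k=2,n=1: acc = 12+3 = 15
k=2,n=2: acc = 15+4 = 19
k=2,n=3: acc = 19+5 = 24
k=3,n=0: acc = 24+3 = 27
k=3,n=1: acc = 27+4 = 31
k=3,n=2: acc = 31+5 = 36
k=3,n=3: acc = 36+6 = 42
k=4,n=0: acc = 42+4 = 46
k=4,n=1: acc = 46+5 = 51
k=4,n=2: acc = 51+6 = 57
k=4,n=3: acc = 57+7 = 64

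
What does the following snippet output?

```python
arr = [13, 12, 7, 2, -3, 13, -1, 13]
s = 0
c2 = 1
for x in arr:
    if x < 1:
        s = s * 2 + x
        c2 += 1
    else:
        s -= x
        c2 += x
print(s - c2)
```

-245

x=13: not <1, s = 0-13 = -13; c2=14
x=12: not <1, s = (-13)-12 = -25; c2=26
x=7: not <1, s = (-25)-7 = -32; c2=33
x=2: not <1, s = (-32)-2 = -34; c2=35
x=-3: <1, s = (-34)*2+(-3) = -71; c2=36
x=13: not <1, s = (-71)-13 = -84; c2=49
x=-1: <1, s = (-84)*2+(-1) = -169; c2=50
x=13: not <1, s = (-169)-13 = -182; c2=63
s-c2 = (-182)-63 = -245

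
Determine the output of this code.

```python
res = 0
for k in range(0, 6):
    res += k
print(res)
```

15

k=0: res = 0+0 = 0
k=1: res = 0+1 = 1
k=2: res = 1+2 = 3
k=3: res = 3+3 = 6
k=4: res = 6+4 = 10
k=5: res = 10+5 = 15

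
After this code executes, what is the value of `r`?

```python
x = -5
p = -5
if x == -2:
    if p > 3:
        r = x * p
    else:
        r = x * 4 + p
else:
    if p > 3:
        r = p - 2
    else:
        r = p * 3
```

-15

x=-5, p=-5
x == -2 is False; p > 3 is False
→ r = p * 3 = -15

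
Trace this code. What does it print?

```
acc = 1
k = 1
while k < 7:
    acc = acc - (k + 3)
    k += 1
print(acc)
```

-38

k=1: acc = 1-4 = -3
k=2: acc = (-3)-5 = -8
k=3: acc = (-8)-6 = -14
k=4: acc = (-14)-7 = -21
k=5: acc = (-21)-8 = -29
k=6: acc = (-29)-9 = -38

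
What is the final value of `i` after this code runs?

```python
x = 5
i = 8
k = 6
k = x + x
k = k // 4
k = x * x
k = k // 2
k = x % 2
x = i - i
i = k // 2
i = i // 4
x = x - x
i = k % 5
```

k = 5+5 = 10
k = 10//4 = 2
k = 5*5 = 25
k = 25//2 = 12
k = 5%2 = 1
x = 8-8 = 0
i = 1//2 = 0
i = 0//4 = 0
x = 0-0 = 0
i = 1%5 = 1

1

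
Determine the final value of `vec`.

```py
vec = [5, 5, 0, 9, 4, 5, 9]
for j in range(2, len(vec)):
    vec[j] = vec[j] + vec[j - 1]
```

j=2: vec[2] = 0+5 = 5 → [5, 5, 5, 9, 4, 5, 9]
j=3: vec[3] = 9+5 = 14 → [5, 5, 5, 14, 4, 5, 9]
j=4: vec[4] = 4+14 = 18 → [5, 5, 5, 14, 18, 5, 9]
j=5: vec[5] = 5+18 = 23 → [5, 5, 5, 14, 18, 23, 9]
j=6: vec[6] = 9+23 = 32 → [5, 5, 5, 14, 18, 23, 32]

[5, 5, 5, 14, 18, 23, 32]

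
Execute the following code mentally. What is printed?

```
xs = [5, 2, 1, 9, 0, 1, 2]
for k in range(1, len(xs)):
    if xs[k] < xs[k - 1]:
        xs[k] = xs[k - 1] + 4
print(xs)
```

[5, 9, 13, 17, 21, 25, 29]

k=1: 2<5, xs[1] = 5+4 = 9 → [5, 9, 1, 9, 0, 1, 2]
k=2: 1<9, xs[2] = 9+4 = 13 → [5, 9, 13, 9, 0, 1, 2]
k=3: 9<13, xs[3] = 13+4 = 17 → [5, 9, 13, 17, 0, 1, 2]
k=4: 0<17, xs[4] = 17+4 = 21 → [5, 9, 13, 17, 21, 1, 2]
k=5: 1<21, xs[5] = 21+4 = 25 → [5, 9, 13, 17, 21, 25, 2]
k=6: 2<25, xs[6] = 25+4 = 29 → [5, 9, 13, 17, 21, 25, 29]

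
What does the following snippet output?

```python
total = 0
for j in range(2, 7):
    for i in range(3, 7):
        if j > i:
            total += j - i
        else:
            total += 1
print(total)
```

j=2,i=3: not 2>3, total = 0+1 = 1
j=2,i=4: not 2>4, total = 1+1 = 2
j=2,i=5: not 2>5, total = 2+1 = 3
j=2,i=6: not 2>6, total = 3+1 = 4
j=3,i=3: not 3>3, total = 4+1 = 5
j=3,i=4: not 3>4, total = 5+1 = 6
j=3,i=5: not 3>5, total = 6+1 = 7
j=3,i=6: not 3>6, total = 7+1 = 8
j=4,i=3: 4>3, total = 8+1 = 9
j=4,i=4: not 4>4, total = 9+1 = 10
j=4,i=5: not 4>5, total = 10+1 = 11
j=4,i=6: not 4>6, total = 11+1 = 12
j=5,i=3: 5>3, total = 12+2 = 14
j=5,i=4: 5>4, total = 14+1 = 15
j=5,i=5: not 5>5, total = 15+1 = 16
j=5,i=6: not 5>6, total = 16+1 = 17
j=6,i=3: 6>3, total = 17+3 = 20
j=6,i=4: 6>4, total = 20+2 = 22
j=6,i=5: 6>5, total = 22+1 = 23
j=6,i=6: not 6>6, total = 23+1 = 24

24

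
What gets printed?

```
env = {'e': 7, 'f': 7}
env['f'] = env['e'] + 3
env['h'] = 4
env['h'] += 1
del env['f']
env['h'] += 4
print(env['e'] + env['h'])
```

16

env['f'] = env['e']+3 = 10 → {'e': 7, 'f': 10}
env['h'] = 4 → {'e': 7, 'f': 10, 'h': 4}
env['h'] = 4+1 = 5 → {'e': 7, 'f': 10, 'h': 5}
del 'f' → {'e': 7, 'h': 5}
env['h'] = 5+4 = 9 → {'e': 7, 'h': 9}
env['e']+env['h'] = 7+9 = 16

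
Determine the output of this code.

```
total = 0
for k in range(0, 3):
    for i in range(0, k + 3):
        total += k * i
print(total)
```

k=0,i=0: total = 0+0 = 0
k=0,i=1: total = 0+0 = 0
k=0,i=2: total = 0+0 = 0
k=1,i=0: total = 0+0 = 0
k=1,i=1: total = 0+1 = 1
k=1,i=2: total = 1+2 = 3
k=1,i=3: total = 3+3 = 6
k=2,i=0: total = 6+0 = 6
k=2,i=1: total = 6+2 = 8
k=2,i=2: total = 8+4 = 12
k=2,i=3: total = 12+6 = 18
k=2,i=4: total = 18+8 = 26

26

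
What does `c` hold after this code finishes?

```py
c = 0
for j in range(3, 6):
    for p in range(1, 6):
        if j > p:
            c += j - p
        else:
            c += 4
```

j=3,p=1: 3>1, c = 0+2 = 2
j=3,p=2: 3>2, c = 2+1 = 3
j=3,p=3: not 3>3, c = 3+4 = 7
j=3,p=4: not 3>4, c = 7+4 = 11
j=3,p=5: not 3>5, c = 11+4 = 15
j=4,p=1: 4>1, c = 15+3 = 18
j=4,p=2: 4>2, c = 18+2 = 20
j=4,p=3: 4>3, c = 20+1 = 21
j=4,p=4: not 4>4, c = 21+4 = 25
j=4,p=5: not 4>5, c = 25+4 = 29
j=5,p=1: 5>1, c = 29+4 = 33
j=5,p=2: 5>2, c = 33+3 = 36
j=5,p=3: 5>3, c = 36+2 = 38
j=5,p=4: 5>4, c = 38+1 = 39
j=5,p=5: not 5>5, c = 39+4 = 43

43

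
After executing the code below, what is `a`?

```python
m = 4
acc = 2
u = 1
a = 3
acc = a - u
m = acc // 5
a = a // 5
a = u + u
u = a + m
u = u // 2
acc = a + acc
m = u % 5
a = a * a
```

4

acc = 3-1 = 2
m = 2//5 = 0
a = 3//5 = 0
a = 1+1 = 2
u = 2+0 = 2
u = 2//2 = 1
acc = 2+2 = 4
m = 1%5 = 1
a = 2*2 = 4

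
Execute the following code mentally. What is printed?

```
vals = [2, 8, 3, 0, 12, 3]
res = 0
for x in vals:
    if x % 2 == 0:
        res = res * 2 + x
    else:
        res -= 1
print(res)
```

55

x=2: even, res = 0*2+2 = 2
x=8: even, res = 2*2+8 = 12
x=3: not even, res = 12-1 = 11
x=0: even, res = 11*2+0 = 22
x=12: even, res = 22*2+12 = 56
x=3: not even, res = 56-1 = 55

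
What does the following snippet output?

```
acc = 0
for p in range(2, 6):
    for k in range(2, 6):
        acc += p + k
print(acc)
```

112

p=2,k=2: acc = 0+4 = 4
p=2,k=3: acc = 4+5 = 9
p=2,k=4: acc = 9+6 = 15
p=2,k=5: acc = 15+7 = 22
p=3,k=2: acc = 22+5 = 27
p=3,k=3: acc = 27+6 = 33
p=3,k=4: acc = 33+7 = 40
p=3,k=5: acc = 40+8 = 48
p=4,k=2: acc = 48+6 = 54
p=4,k=3: acc = 54+7 = 61
p=4,k=4: acc = 61+8 = 69
p=4,k=5: acc = 69+9 = 78
p=5,k=2: acc = 78+7 = 85
p=5,k=3: acc = 85+8 = 93
p=5,k=4: acc = 93+9 = 102
p=5,k=5: acc = 102+10 = 112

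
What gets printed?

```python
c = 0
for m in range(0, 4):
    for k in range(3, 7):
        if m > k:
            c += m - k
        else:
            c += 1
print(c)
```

16

m=0,k=3: not 0>3, c = 0+1 = 1
m=0,k=4: not 0>4, c = 1+1 = 2
m=0,k=5: not 0>5, c = 2+1 = 3
m=0,k=6: not 0>6, c = 3+1 = 4
m=1,k=3: not 1>3, c = 4+1 = 5
m=1,k=4: not 1>4, c = 5+1 = 6
m=1,k=5: not 1>5, c = 6+1 = 7
m=1,k=6: not 1>6, c = 7+1 = 8
m=2,k=3: not 2>3, c = 8+1 = 9
m=2,k=4: not 2>4, c = 9+1 = 10
m=2,k=5: not 2>5, c = 10+1 = 11
m=2,k=6: not 2>6, c = 11+1 = 12
m=3,k=3: not 3>3, c = 12+1 = 13
m=3,k=4: not 3>4, c = 13+1 = 14
m=3,k=5: not 3>5, c = 14+1 = 15
m=3,k=6: not 3>6, c = 15+1 = 16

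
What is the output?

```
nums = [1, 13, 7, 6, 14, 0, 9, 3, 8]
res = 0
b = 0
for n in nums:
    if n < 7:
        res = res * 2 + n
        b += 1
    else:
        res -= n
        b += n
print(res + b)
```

n=1: <7, res = 0*2+1 = 1; b=1
n=13: not <7, res = 1-13 = -12; b=14
n=7: not <7, res = (-12)-7 = -19; b=21
n=6: <7, res = (-19)*2+6 = -32; b=22
n=14: not <7, res = (-32)-14 = -46; b=36
n=0: <7, res = (-46)*2+0 = -92; b=37
n=9: not <7, res = (-92)-9 = -101; b=46
n=3: <7, res = (-101)*2+3 = -199; b=47
n=8: not <7, res = (-199)-8 = -207; b=55
res+b = (-207)+55 = -152

-152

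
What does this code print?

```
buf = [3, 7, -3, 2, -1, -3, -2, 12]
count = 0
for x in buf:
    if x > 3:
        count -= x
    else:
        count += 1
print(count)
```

-13

x=3: not >3, count = 0+1 = 1
x=7: >3, count = 1-7 = -6
x=-3: not >3, count = (-6)+1 = -5
x=2: not >3, count = (-5)+1 = -4
x=-1: not >3, count = (-4)+1 = -3
x=-3: not >3, count = (-3)+1 = -2
x=-2: not >3, count = (-2)+1 = -1
x=12: >3, count = (-1)-12 = -13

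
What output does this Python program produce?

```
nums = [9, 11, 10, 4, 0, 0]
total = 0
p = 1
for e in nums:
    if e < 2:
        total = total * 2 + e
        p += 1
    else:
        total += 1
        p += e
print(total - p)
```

e=9: not <2, total = 0+1 = 1; p=10
e=11: not <2, total = 1+1 = 2; p=21
e=10: not <2, total = 2+1 = 3; p=31
e=4: not <2, total = 3+1 = 4; p=35
e=0: <2, total = 4*2+0 = 8; p=36
e=0: <2, total = 8*2+0 = 16; p=37
total-p = 16-37 = -21

-21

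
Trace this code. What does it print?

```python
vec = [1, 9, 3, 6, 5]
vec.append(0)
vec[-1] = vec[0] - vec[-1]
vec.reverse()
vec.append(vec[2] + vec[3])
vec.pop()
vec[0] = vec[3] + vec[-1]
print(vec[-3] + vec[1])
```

8

append 0 → [1, 9, 3, 6, 5, 0]
vec[-1] = vec[0]-vec[-1] = 1-0 = 1 → [1, 9, 3, 6, 5, 1]
reverse → [1, 5, 6, 3, 9, 1]
append vec[2]+vec[3] = 6+3 = 9 → [1, 5, 6, 3, 9, 1, 9]
pop() removes 9 → [1, 5, 6, 3, 9, 1]
vec[0] = vec[3]+vec[-1] = 3+1 = 4 → [4, 5, 6, 3, 9, 1]
vec[-3]+vec[1] = 3+5 = 8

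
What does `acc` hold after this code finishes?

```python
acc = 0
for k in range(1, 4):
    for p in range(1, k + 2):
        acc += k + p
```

39

k=1,p=1: acc = 0+2 = 2
k=1,p=2: acc = 2+3 = 5
k=2,p=1: acc = 5+3 = 8
k=2,p=2: acc = 8+4 = 12
k=2,p=3: acc = 12+5 = 17
k=3,p=1: acc = 17+4 = 21
k=3,p=2: acc = 21+5 = 26
k=3,p=3: acc = 26+6 = 32
k=3,p=4: acc = 32+7 = 39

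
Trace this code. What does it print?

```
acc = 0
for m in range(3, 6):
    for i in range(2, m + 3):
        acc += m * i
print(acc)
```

257

m=3,i=2: acc = 0+6 = 6
m=3,i=3: acc = 6+9 = 15
m=3,i=4: acc = 15+12 = 27
m=3,i=5: acc = 27+15 = 42
m=4,i=2: acc = 42+8 = 50
m=4,i=3: acc = 50+12 = 62
m=4,i=4: acc = 62+16 = 78
m=4,i=5: acc = 78+20 = 98
m=4,i=6: acc = 98+24 = 122
m=5,i=2: acc = 122+10 = 132
m=5,i=3: acc = 132+15 = 147
m=5,i=4: acc = 147+20 = 167
m=5,i=5: acc = 167+25 = 192
m=5,i=6: acc = 192+30 = 222
m=5,i=7: acc = 222+35 = 257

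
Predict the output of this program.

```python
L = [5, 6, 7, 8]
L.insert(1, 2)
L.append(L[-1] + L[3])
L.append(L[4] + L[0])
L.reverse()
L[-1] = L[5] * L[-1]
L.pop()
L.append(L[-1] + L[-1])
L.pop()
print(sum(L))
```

insert 2 at 1 → [5, 2, 6, 7, 8]
append L[-1]+L[3] = 8+7 = 15 → [5, 2, 6, 7, 8, 15]
append L[4]+L[0] = 8+5 = 13 → [5, 2, 6, 7, 8, 15, 13]
reverse → [13, 15, 8, 7, 6, 2, 5]
L[-1] = L[5]*L[-1] = 2*5 = 10 → [13, 15, 8, 7, 6, 2, 10]
pop() removes 10 → [13, 15, 8, 7, 6, 2]
append L[-1]+L[-1] = 2+2 = 4 → [13, 15, 8, 7, 6, 2, 4]
pop() removes 4 → [13, 15, 8, 7, 6, 2]
sum = 51

51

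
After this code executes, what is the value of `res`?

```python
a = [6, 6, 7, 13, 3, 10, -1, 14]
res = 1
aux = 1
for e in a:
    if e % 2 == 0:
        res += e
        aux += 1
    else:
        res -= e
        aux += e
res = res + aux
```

e=6: even, res = 1+6 = 7; aux=2
e=6: even, res = 7+6 = 13; aux=3
e=7: not even, res = 13-7 = 6; aux=10
e=13: not even, res = 6-13 = -7; aux=23
e=3: not even, res = (-7)-3 = -10; aux=26
e=10: even, res = (-10)+10 = 0; aux=27
e=-1: not even, res = 0-(-1) = 1; aux=26
e=14: even, res = 1+14 = 15; aux=27
res+aux = 15+27 = 42

42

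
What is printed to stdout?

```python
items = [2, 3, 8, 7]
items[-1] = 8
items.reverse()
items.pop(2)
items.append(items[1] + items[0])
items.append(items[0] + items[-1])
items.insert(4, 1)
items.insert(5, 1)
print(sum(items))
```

60

items[-1] = 8 → [2, 3, 8, 8]
reverse → [8, 8, 3, 2]
pop(2) removes 3 → [8, 8, 2]
append items[1]+items[0] = 8+8 = 16 → [8, 8, 2, 16]
append items[0]+items[-1] = 8+16 = 24 → [8, 8, 2, 16, 24]
insert 1 at 4 → [8, 8, 2, 16, 1, 24]
insert 1 at 5 → [8, 8, 2, 16, 1, 1, 24]
sum = 60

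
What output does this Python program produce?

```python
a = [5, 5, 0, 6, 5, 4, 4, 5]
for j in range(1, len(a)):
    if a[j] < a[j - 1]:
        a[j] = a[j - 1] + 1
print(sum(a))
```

j=1: 5>=5, unchanged → [5, 5, 0, 6, 5, 4, 4, 5]
j=2: 0<5, a[2] = 5+1 = 6 → [5, 5, 6, 6, 5, 4, 4, 5]
j=3: 6>=6, unchanged → [5, 5, 6, 6, 5, 4, 4, 5]
j=4: 5<6, a[4] = 6+1 = 7 → [5, 5, 6, 6, 7, 4, 4, 5]
j=5: 4<7, a[5] = 7+1 = 8 → [5, 5, 6, 6, 7, 8, 4, 5]
j=6: 4<8, a[6] = 8+1 = 9 → [5, 5, 6, 6, 7, 8, 9, 5]
j=7: 5<9, a[7] = 9+1 = 10 → [5, 5, 6, 6, 7, 8, 9, 10]
sum = 56

56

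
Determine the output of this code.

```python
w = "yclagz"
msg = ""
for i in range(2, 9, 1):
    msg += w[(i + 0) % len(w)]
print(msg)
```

lagzycl

i=2: add w[2]='l' → 'l'
i=3: add w[3]='a' → 'la'
i=4: add w[4]='g' → 'lag'
i=5: add w[5]='z' → 'lagz'
i=6: add w[0]='y' → 'lagzy'
i=7: add w[1]='c' → 'lagzyc'
i=8: add w[2]='l' → 'lagzycl'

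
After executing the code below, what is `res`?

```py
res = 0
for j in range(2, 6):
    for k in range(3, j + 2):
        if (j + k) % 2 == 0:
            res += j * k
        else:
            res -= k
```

j=2,k=3: odd sum, res = 0-3 = -3
j=3,k=3: even sum, res = (-3)+9 = 6
j=3,k=4: odd sum, res = 6-4 = 2
j=4,k=3: odd sum, res = 2-3 = -1
j=4,k=4: even sum, res = (-1)+16 = 15
j=4,k=5: odd sum, res = 15-5 = 10
j=5,k=3: even sum, res = 10+15 = 25
j=5,k=4: odd sum, res = 25-4 = 21
j=5,k=5: even sum, res = 21+25 = 46
j=5,k=6: odd sum, res = 46-6 = 40

40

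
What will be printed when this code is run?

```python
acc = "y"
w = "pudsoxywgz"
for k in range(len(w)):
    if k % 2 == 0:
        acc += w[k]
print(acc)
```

ypdoyg

k=0: add 'p' → 'yp'
k=1: skip
k=2: add 'd' → 'ypd'
k=3: skip
k=4: add 'o' → 'ypdo'
k=5: skip
k=6: add 'y' → 'ypdoy'
k=7: skip
k=8: add 'g' → 'ypdoyg'
k=9: skip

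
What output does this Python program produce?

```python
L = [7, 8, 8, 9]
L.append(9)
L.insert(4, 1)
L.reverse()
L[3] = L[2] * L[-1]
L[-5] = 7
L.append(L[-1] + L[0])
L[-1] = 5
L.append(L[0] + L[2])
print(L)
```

append 9 → [7, 8, 8, 9, 9]
insert 1 at 4 → [7, 8, 8, 9, 1, 9]
reverse → [9, 1, 9, 8, 8, 7]
L[3] = L[2]*L[-1] = 9*7 = 63 → [9, 1, 9, 63, 8, 7]
L[-5] = 7 → [9, 7, 9, 63, 8, 7]
append L[-1]+L[0] = 7+9 = 16 → [9, 7, 9, 63, 8, 7, 16]
L[-1] = 5 → [9, 7, 9, 63, 8, 7, 5]
append L[0]+L[2] = 9+9 = 18 → [9, 7, 9, 63, 8, 7, 5, 18]

[9, 7, 9, 63, 8, 7, 5, 18]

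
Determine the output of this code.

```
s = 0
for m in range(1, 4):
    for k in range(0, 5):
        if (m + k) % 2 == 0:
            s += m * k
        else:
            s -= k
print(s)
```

m=1,k=0: odd sum, s = 0-0 = 0
m=1,k=1: even sum, s = 0+1 = 1
m=1,k=2: odd sum, s = 1-2 = -1
m=1,k=3: even sum, s = (-1)+3 = 2
m=1,k=4: odd sum, s = 2-4 = -2
m=2,k=0: even sum, s = (-2)+0 = -2
m=2,k=1: odd sum, s = (-2)-1 = -3
m=2,k=2: even sum, s = (-3)+4 = 1
m=2,k=3: odd sum, s = 1-3 = -2
m=2,k=4: even sum, s = (-2)+8 = 6
m=3,k=0: odd sum, s = 6-0 = 6
m=3,k=1: even sum, s = 6+3 = 9
m=3,k=2: odd sum, s = 9-2 = 7
m=3,k=3: even sum, s = 7+9 = 16
m=3,k=4: odd sum, s = 16-4 = 12

12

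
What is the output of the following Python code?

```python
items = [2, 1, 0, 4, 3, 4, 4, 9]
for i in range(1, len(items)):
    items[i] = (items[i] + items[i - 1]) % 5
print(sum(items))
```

19

i=1: items[1] = (1+2)%5 = 3 → [2, 3, 0, 4, 3, 4, 4, 9]
i=2: items[2] = (0+3)%5 = 3 → [2, 3, 3, 4, 3, 4, 4, 9]
i=3: items[3] = (4+3)%5 = 2 → [2, 3, 3, 2, 3, 4, 4, 9]
i=4: items[4] = (3+2)%5 = 0 → [2, 3, 3, 2, 0, 4, 4, 9]
i=5: items[5] = (4+0)%5 = 4 → [2, 3, 3, 2, 0, 4, 4, 9]
i=6: items[6] = (4+4)%5 = 3 → [2, 3, 3, 2, 0, 4, 3, 9]
i=7: items[7] = (9+3)%5 = 2 → [2, 3, 3, 2, 0, 4, 3, 2]
sum = 19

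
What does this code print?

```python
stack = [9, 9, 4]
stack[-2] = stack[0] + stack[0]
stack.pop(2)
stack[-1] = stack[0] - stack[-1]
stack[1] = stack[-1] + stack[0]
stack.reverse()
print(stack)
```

[0, 9]

stack[-2] = stack[0]+stack[0] = 9+9 = 18 → [9, 18, 4]
pop(2) removes 4 → [9, 18]
stack[-1] = stack[0]-stack[-1] = 9-18 = -9 → [9, -9]
stack[1] = stack[-1]+stack[0] = (-9)+9 = 0 → [9, 0]
reverse → [0, 9]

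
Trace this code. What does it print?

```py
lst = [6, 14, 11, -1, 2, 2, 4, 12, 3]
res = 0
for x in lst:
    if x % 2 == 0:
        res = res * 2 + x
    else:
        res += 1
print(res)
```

493

x=6: even, res = 0*2+6 = 6
x=14: even, res = 6*2+14 = 26
x=11: not even, res = 26+1 = 27
x=-1: not even, res = 27+1 = 28
x=2: even, res = 28*2+2 = 58
x=2: even, res = 58*2+2 = 118
x=4: even, res = 118*2+4 = 240
x=12: even, res = 240*2+12 = 492
x=3: not even, res = 492+1 = 493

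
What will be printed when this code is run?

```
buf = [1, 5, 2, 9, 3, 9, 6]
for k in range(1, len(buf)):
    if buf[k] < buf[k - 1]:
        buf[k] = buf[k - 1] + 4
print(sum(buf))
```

75

k=1: 5>=1, unchanged → [1, 5, 2, 9, 3, 9, 6]
k=2: 2<5, buf[2] = 5+4 = 9 → [1, 5, 9, 9, 3, 9, 6]
k=3: 9>=9, unchanged → [1, 5, 9, 9, 3, 9, 6]
k=4: 3<9, buf[4] = 9+4 = 13 → [1, 5, 9, 9, 13, 9, 6]
k=5: 9<13, buf[5] = 13+4 = 17 → [1, 5, 9, 9, 13, 17, 6]
k=6: 6<17, buf[6] = 17+4 = 21 → [1, 5, 9, 9, 13, 17, 21]
sum = 75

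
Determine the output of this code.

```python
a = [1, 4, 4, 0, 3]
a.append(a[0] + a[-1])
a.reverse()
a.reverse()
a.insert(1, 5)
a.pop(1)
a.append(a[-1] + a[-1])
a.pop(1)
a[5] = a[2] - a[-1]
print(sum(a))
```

4

append a[0]+a[-1] = 1+3 = 4 → [1, 4, 4, 0, 3, 4]
reverse → [4, 3, 0, 4, 4, 1]
reverse → [1, 4, 4, 0, 3, 4]
insert 5 at 1 → [1, 5, 4, 4, 0, 3, 4]
pop(1) removes 5 → [1, 4, 4, 0, 3, 4]
append a[-1]+a[-1] = 4+4 = 8 → [1, 4, 4, 0, 3, 4, 8]
pop(1) removes 4 → [1, 4, 0, 3, 4, 8]
a[5] = a[2]-a[-1] = 0-8 = -8 → [1, 4, 0, 3, 4, -8]
sum = 4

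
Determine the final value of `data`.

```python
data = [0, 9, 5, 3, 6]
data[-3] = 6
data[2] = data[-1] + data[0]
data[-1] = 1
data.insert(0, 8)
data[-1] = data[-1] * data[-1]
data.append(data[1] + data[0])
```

[8, 0, 9, 6, 3, 1, 8]

data[-3] = 6 → [0, 9, 6, 3, 6]
data[2] = data[-1]+data[0] = 6+0 = 6 → [0, 9, 6, 3, 6]
data[-1] = 1 → [0, 9, 6, 3, 1]
insert 8 at 0 → [8, 0, 9, 6, 3, 1]
data[-1] = data[-1]*data[-1] = 1*1 = 1 → [8, 0, 9, 6, 3, 1]
append data[1]+data[0] = 0+8 = 8 → [8, 0, 9, 6, 3, 1, 8]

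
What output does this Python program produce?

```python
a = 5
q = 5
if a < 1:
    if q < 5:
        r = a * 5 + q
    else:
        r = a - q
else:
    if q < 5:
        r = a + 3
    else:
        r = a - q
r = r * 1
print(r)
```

a=5, q=5
a < 1 is False; q < 5 is False
→ r = a - q = 0
r = 0*1 = 0

0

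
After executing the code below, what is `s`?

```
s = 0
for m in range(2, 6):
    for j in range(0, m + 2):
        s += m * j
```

207

m=2,j=0: s = 0+0 = 0
m=2,j=1: s = 0+2 = 2
m=2,j=2: s = 2+4 = 6
m=2,j=3: s = 6+6 = 12
m=3,j=0: s = 12+0 = 12
m=3,j=1: s = 12+3 = 15
m=3,j=2: s = 15+6 = 21
m=3,j=3: s = 21+9 = 30
m=3,j=4: s = 30+12 = 42
m=4,j=0: s = 42+0 = 42
m=4,j=1: s = 42+4 = 46
m=4,j=2: s = 46+8 = 54
m=4,j=3: s = 54+12 = 66
m=4,j=4: s = 66+16 = 82
m=4,j=5: s = 82+20 = 102
m=5,j=0: s = 102+0 = 102
m=5,j=1: s = 102+5 = 107
m=5,j=2: s = 107+10 = 117
m=5,j=3: s = 117+15 = 132
m=5,j=4: s = 132+20 = 152
m=5,j=5: s = 152+25 = 177
m=5,j=6: s = 177+30 = 207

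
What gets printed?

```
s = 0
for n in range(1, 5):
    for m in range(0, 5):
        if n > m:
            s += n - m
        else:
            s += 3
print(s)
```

n=1,m=0: 1>0, s = 0+1 = 1
n=1,m=1: not 1>1, s = 1+3 = 4
n=1,m=2: not 1>2, s = 4+3 = 7
n=1,m=3: not 1>3, s = 7+3 = 10
n=1,m=4: not 1>4, s = 10+3 = 13
n=2,m=0: 2>0, s = 13+2 = 15
n=2,m=1: 2>1, s = 15+1 = 16
n=2,m=2: not 2>2, s = 16+3 = 19
n=2,m=3: not 2>3, s = 19+3 = 22
n=2,m=4: not 2>4, s = 22+3 = 25
n=3,m=0: 3>0, s = 25+3 = 28
n=3,m=1: 3>1, s = 28+2 = 30
n=3,m=2: 3>2, s = 30+1 = 31
n=3,m=3: not 3>3, s = 31+3 = 34
n=3,m=4: not 3>4, s = 34+3 = 37
n=4,m=0: 4>0, s = 37+4 = 41
n=4,m=1: 4>1, s = 41+3 = 44
n=4,m=2: 4>2, s = 44+2 = 46
n=4,m=3: 4>3, s = 46+1 = 47
n=4,m=4: not 4>4, s = 47+3 = 50

50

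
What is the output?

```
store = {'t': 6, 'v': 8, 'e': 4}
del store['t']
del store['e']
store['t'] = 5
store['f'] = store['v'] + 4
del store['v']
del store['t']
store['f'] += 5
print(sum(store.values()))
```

17

del 't' → {'v': 8, 'e': 4}
del 'e' → {'v': 8}
store['t'] = 5 → {'v': 8, 't': 5}
store['f'] = store['v']+4 = 12 → {'v': 8, 't': 5, 'f': 12}
del 'v' → {'t': 5, 'f': 12}
del 't' → {'f': 12}
store['f'] = 12+5 = 17 → {'f': 17}
sum of values = 17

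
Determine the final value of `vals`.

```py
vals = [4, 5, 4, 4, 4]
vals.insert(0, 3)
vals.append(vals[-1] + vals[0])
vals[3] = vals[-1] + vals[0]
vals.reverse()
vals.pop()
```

[7, 4, 4, 10, 5, 4]

insert 3 at 0 → [3, 4, 5, 4, 4, 4]
append vals[-1]+vals[0] = 4+3 = 7 → [3, 4, 5, 4, 4, 4, 7]
vals[3] = vals[-1]+vals[0] = 7+3 = 10 → [3, 4, 5, 10, 4, 4, 7]
reverse → [7, 4, 4, 10, 5, 4, 3]
pop() removes 3 → [7, 4, 4, 10, 5, 4]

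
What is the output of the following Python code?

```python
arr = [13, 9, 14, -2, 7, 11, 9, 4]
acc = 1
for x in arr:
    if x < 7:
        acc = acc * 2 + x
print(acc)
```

4

x=13: not <7
x=9: not <7
x=14: not <7
x=-2: <7, acc = 1*2+(-2) = 0
x=7: not <7
x=11: not <7
x=9: not <7
x=4: <7, acc = 0*2+4 = 4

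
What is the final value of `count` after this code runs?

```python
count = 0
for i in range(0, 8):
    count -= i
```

-28

i=0: count = 0-0 = 0
i=1: count = 0-1 = -1
i=2: count = (-1)-2 = -3
i=3: count = (-3)-3 = -6
i=4: count = (-6)-4 = -10
i=5: count = (-10)-5 = -15
i=6: count = (-15)-6 = -21
i=7: count = (-21)-7 = -28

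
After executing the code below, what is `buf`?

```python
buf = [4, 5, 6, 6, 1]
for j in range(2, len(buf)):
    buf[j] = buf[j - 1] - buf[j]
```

j=2: buf[2] = 5-6 = -1 → [4, 5, -1, 6, 1]
j=3: buf[3] = (-1)-6 = -7 → [4, 5, -1, -7, 1]
j=4: buf[4] = (-7)-1 = -8 → [4, 5, -1, -7, -8]

[4, 5, -1, -7, -8]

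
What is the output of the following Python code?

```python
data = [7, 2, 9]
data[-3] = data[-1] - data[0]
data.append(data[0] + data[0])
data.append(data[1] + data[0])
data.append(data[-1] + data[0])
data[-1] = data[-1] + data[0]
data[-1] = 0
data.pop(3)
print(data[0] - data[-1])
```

data[-3] = data[-1]-data[0] = 9-7 = 2 → [2, 2, 9]
append data[0]+data[0] = 2+2 = 4 → [2, 2, 9, 4]
append data[1]+data[0] = 2+2 = 4 → [2, 2, 9, 4, 4]
append data[-1]+data[0] = 4+2 = 6 → [2, 2, 9, 4, 4, 6]
data[-1] = data[-1]+data[0] = 6+2 = 8 → [2, 2, 9, 4, 4, 8]
data[-1] = 0 → [2, 2, 9, 4, 4, 0]
pop(3) removes 4 → [2, 2, 9, 4, 0]
data[0]-data[-1] = 2-0 = 2

2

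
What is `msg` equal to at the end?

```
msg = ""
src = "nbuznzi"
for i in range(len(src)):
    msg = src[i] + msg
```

'iznzubn'

i=0: prepend 'n' → 'n'
i=1: prepend 'b' → 'bn'
i=2: prepend 'u' → 'ubn'
i=3: prepend 'z' → 'zubn'
i=4: prepend 'n' → 'nzubn'
i=5: prepend 'z' → 'znzubn'
i=6: prepend 'i' → 'iznzubn'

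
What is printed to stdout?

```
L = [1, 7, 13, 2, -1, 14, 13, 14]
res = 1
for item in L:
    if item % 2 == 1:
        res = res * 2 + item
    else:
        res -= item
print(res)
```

117

item=1: odd, res = 1*2+1 = 3
item=7: odd, res = 3*2+7 = 13
item=13: odd, res = 13*2+13 = 39
item=2: not odd, res = 39-2 = 37
item=-1: odd, res = 37*2+(-1) = 73
item=14: not odd, res = 73-14 = 59
item=13: odd, res = 59*2+13 = 131
item=14: not odd, res = 131-14 = 117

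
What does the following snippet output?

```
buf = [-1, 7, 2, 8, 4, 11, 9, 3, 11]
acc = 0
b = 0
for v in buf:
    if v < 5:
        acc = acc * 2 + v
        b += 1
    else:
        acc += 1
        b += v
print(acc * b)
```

v=-1: <5, acc = 0*2+(-1) = -1; b=1
v=7: not <5, acc = (-1)+1 = 0; b=8
v=2: <5, acc = 0*2+2 = 2; b=9
v=8: not <5, acc = 2+1 = 3; b=17
v=4: <5, acc = 3*2+4 = 10; b=18
v=11: not <5, acc = 10+1 = 11; b=29
v=9: not <5, acc = 11+1 = 12; b=38
v=3: <5, acc = 12*2+3 = 27; b=39
v=11: not <5, acc = 27+1 = 28; b=50
acc*b = 28*50 = 1400

1400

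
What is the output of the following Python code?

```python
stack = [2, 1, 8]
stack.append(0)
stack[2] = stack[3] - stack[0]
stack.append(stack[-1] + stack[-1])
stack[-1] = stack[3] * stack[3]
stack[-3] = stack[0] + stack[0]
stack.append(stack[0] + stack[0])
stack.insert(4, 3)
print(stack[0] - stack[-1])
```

append 0 → [2, 1, 8, 0]
stack[2] = stack[3]-stack[0] = 0-2 = -2 → [2, 1, -2, 0]
append stack[-1]+stack[-1] = 0+0 = 0 → [2, 1, -2, 0, 0]
stack[-1] = stack[3]*stack[3] = 0*0 = 0 → [2, 1, -2, 0, 0]
stack[-3] = stack[0]+stack[0] = 2+2 = 4 → [2, 1, 4, 0, 0]
append stack[0]+stack[0] = 2+2 = 4 → [2, 1, 4, 0, 0, 4]
insert 3 at 4 → [2, 1, 4, 0, 3, 0, 4]
stack[0]-stack[-1] = 2-4 = -2

-2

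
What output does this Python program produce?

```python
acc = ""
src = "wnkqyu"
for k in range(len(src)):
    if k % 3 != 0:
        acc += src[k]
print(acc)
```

nkyu

k=0: skip
k=1: add 'n' → 'n'
k=2: add 'k' → 'nk'
k=3: skip
k=4: add 'y' → 'nky'
k=5: add 'u' → 'nkyu'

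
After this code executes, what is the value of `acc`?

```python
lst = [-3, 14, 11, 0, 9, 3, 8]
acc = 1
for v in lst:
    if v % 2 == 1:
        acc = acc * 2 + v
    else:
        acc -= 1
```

44

v=-3: odd, acc = 1*2+(-3) = -1
v=14: not odd, acc = (-1)-1 = -2
v=11: odd, acc = (-2)*2+11 = 7
v=0: not odd, acc = 7-1 = 6
v=9: odd, acc = 6*2+9 = 21
v=3: odd, acc = 21*2+3 = 45
v=8: not odd, acc = 45-1 = 44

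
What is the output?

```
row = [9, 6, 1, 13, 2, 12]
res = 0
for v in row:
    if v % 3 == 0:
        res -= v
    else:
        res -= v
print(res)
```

v=9: %3==0, res = 0-9 = -9
v=6: %3==0, res = (-9)-6 = -15
v=1: not %3==0, res = (-15)-1 = -16
v=13: not %3==0, res = (-16)-13 = -29
v=2: not %3==0, res = (-29)-2 = -31
v=12: %3==0, res = (-31)-12 = -43

-43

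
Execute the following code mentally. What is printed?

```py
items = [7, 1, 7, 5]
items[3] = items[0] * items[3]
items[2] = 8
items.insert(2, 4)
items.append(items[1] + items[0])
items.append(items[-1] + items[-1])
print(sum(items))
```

items[3] = items[0]*items[3] = 7*5 = 35 → [7, 1, 7, 35]
items[2] = 8 → [7, 1, 8, 35]
insert 4 at 2 → [7, 1, 4, 8, 35]
append items[1]+items[0] = 1+7 = 8 → [7, 1, 4, 8, 35, 8]
append items[-1]+items[-1] = 8+8 = 16 → [7, 1, 4, 8, 35, 8, 16]
sum = 79

79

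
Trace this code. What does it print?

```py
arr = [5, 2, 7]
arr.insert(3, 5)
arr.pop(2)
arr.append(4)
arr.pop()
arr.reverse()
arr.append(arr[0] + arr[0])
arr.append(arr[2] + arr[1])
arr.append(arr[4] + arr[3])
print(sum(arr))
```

46

insert 5 at 3 → [5, 2, 7, 5]
pop(2) removes 7 → [5, 2, 5]
append 4 → [5, 2, 5, 4]
pop() removes 4 → [5, 2, 5]
reverse → [5, 2, 5]
append arr[0]+arr[0] = 5+5 = 10 → [5, 2, 5, 10]
append arr[2]+arr[1] = 5+2 = 7 → [5, 2, 5, 10, 7]
append arr[4]+arr[3] = 7+10 = 17 → [5, 2, 5, 10, 7, 17]
sum = 46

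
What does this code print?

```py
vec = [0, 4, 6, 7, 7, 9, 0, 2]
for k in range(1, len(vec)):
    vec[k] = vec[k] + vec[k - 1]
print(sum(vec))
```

k=1: vec[1] = 4+0 = 4 → [0, 4, 6, 7, 7, 9, 0, 2]
k=2: vec[2] = 6+4 = 10 → [0, 4, 10, 7, 7, 9, 0, 2]
k=3: vec[3] = 7+10 = 17 → [0, 4, 10, 17, 7, 9, 0, 2]
k=4: vec[4] = 7+17 = 24 → [0, 4, 10, 17, 24, 9, 0, 2]
k=5: vec[5] = 9+24 = 33 → [0, 4, 10, 17, 24, 33, 0, 2]
k=6: vec[6] = 0+33 = 33 → [0, 4, 10, 17, 24, 33, 33, 2]
k=7: vec[7] = 2+33 = 35 → [0, 4, 10, 17, 24, 33, 33, 35]
sum = 156

156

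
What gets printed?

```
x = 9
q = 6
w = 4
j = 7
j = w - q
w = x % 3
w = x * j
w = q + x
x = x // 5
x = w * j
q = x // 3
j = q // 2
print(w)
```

j = 4-6 = -2
w = 9%3 = 0
w = 9*(-2) = -18
w = 6+9 = 15
x = 9//5 = 1
x = 15*(-2) = -30
q = (-30)//3 = -10
j = (-10)//2 = -5

15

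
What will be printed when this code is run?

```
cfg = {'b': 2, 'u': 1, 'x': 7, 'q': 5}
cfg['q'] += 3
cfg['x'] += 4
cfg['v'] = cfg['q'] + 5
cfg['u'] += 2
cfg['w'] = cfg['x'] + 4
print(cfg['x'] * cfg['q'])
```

cfg['q'] = 5+3 = 8 → {'b': 2, 'u': 1, 'x': 7, 'q': 8}
cfg['x'] = 7+4 = 11 → {'b': 2, 'u': 1, 'x': 11, 'q': 8}
cfg['v'] = cfg['q']+5 = 13 → {'b': 2, 'u': 1, 'x': 11, 'q': 8, 'v': 13}
cfg['u'] = 1+2 = 3 → {'b': 2, 'u': 3, 'x': 11, 'q': 8, 'v': 13}
cfg['w'] = cfg['x']+4 = 15 → {'b': 2, 'u': 3, 'x': 11, 'q': 8, 'v': 13, 'w': 15}
cfg['x']*cfg['q'] = 11*8 = 88

88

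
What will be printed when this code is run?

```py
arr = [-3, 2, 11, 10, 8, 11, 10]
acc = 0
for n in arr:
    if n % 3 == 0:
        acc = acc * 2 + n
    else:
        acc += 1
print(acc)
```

n=-3: %3==0, acc = 0*2+(-3) = -3
n=2: not %3==0, acc = (-3)+1 = -2
n=11: not %3==0, acc = (-2)+1 = -1
n=10: not %3==0, acc = (-1)+1 = 0
n=8: not %3==0, acc = 0+1 = 1
n=11: not %3==0, acc = 1+1 = 2
n=10: not %3==0, acc = 2+1 = 3

3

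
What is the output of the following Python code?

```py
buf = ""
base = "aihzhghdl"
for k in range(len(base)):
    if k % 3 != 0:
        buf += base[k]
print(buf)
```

ihhgdl

k=0: skip
k=1: add 'i' → 'i'
k=2: add 'h' → 'ih'
k=3: skip
k=4: add 'h' → 'ihh'
k=5: add 'g' → 'ihhg'
k=6: skip
k=7: add 'd' → 'ihhgd'
k=8: add 'l' → 'ihhgdl'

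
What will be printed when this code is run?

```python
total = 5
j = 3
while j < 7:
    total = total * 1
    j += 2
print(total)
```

5

j=3: total = 5*1 = 5
j=5: total = 5*1 = 5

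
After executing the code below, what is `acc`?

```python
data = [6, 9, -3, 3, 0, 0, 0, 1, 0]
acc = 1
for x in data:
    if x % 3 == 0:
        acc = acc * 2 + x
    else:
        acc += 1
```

x=6: %3==0, acc = 1*2+6 = 8
x=9: %3==0, acc = 8*2+9 = 25
x=-3: %3==0, acc = 25*2+(-3) = 47
x=3: %3==0, acc = 47*2+3 = 97
x=0: %3==0, acc = 97*2+0 = 194
x=0: %3==0, acc = 194*2+0 = 388
x=0: %3==0, acc = 388*2+0 = 776
x=1: not %3==0, acc = 776+1 = 777
x=0: %3==0, acc = 777*2+0 = 1554

1554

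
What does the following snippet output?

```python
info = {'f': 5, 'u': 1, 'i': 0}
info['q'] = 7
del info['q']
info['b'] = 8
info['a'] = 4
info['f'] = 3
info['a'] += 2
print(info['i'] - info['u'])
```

info['q'] = 7 → {'f': 5, 'u': 1, 'i': 0, 'q': 7}
del 'q' → {'f': 5, 'u': 1, 'i': 0}
info['b'] = 8 → {'f': 5, 'u': 1, 'i': 0, 'b': 8}
info['a'] = 4 → {'f': 5, 'u': 1, 'i': 0, 'b': 8, 'a': 4}
info['f'] = 3 → {'f': 3, 'u': 1, 'i': 0, 'b': 8, 'a': 4}
info['a'] = 4+2 = 6 → {'f': 3, 'u': 1, 'i': 0, 'b': 8, 'a': 6}
info['i']-info['u'] = 0-1 = -1

-1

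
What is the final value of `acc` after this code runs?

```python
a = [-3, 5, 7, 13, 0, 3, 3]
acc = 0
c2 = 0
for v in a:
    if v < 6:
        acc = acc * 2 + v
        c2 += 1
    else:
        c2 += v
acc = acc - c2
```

-24

v=-3: <6, acc = 0*2+(-3) = -3; c2=1
v=5: <6, acc = (-3)*2+5 = -1; c2=2
v=7: not <6; c2=9
v=13: not <6; c2=22
v=0: <6, acc = (-1)*2+0 = -2; c2=23
v=3: <6, acc = (-2)*2+3 = -1; c2=24
v=3: <6, acc = (-1)*2+3 = 1; c2=25
acc-c2 = 1-25 = -24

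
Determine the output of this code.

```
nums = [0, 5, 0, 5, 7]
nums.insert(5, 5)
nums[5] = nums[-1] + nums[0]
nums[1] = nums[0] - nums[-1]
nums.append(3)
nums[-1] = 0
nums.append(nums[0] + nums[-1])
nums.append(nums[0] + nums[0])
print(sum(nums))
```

12

insert 5 at 5 → [0, 5, 0, 5, 7, 5]
nums[5] = nums[-1]+nums[0] = 5+0 = 5 → [0, 5, 0, 5, 7, 5]
nums[1] = nums[0]-nums[-1] = 0-5 = -5 → [0, -5, 0, 5, 7, 5]
append 3 → [0, -5, 0, 5, 7, 5, 3]
nums[-1] = 0 → [0, -5, 0, 5, 7, 5, 0]
append nums[0]+nums[-1] = 0+0 = 0 → [0, -5, 0, 5, 7, 5, 0, 0]
append nums[0]+nums[0] = 0+0 = 0 → [0, -5, 0, 5, 7, 5, 0, 0, 0]
sum = 12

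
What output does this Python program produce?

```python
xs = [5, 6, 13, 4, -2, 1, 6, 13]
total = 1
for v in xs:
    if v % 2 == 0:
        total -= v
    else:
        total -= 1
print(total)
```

-17

v=5: not even, total = 1-1 = 0
v=6: even, total = 0-6 = -6
v=13: not even, total = (-6)-1 = -7
v=4: even, total = (-7)-4 = -11
v=-2: even, total = (-11)-(-2) = -9
v=1: not even, total = (-9)-1 = -10
v=6: even, total = (-10)-6 = -16
v=13: not even, total = (-16)-1 = -17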